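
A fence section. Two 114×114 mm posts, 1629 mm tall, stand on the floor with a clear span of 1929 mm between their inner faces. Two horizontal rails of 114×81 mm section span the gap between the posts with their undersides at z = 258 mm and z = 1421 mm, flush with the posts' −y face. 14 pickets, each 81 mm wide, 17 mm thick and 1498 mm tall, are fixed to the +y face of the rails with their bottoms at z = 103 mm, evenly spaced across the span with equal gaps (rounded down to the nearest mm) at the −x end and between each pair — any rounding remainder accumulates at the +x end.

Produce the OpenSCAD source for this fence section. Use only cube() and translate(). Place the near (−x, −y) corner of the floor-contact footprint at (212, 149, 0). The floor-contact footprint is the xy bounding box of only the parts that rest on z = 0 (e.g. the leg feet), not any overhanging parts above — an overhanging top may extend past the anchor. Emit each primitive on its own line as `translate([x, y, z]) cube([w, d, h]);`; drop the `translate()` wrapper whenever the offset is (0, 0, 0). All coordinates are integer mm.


translate([212, 149, 0]) cube([114, 114, 1629]);
translate([2255, 149, 0]) cube([114, 114, 1629]);
translate([326, 149, 258]) cube([1929, 114, 81]);
translate([326, 149, 1421]) cube([1929, 114, 81]);
translate([379, 263, 103]) cube([81, 17, 1498]);
translate([513, 263, 103]) cube([81, 17, 1498]);
translate([647, 263, 103]) cube([81, 17, 1498]);
translate([781, 263, 103]) cube([81, 17, 1498]);
translate([915, 263, 103]) cube([81, 17, 1498]);
translate([1049, 263, 103]) cube([81, 17, 1498]);
translate([1183, 263, 103]) cube([81, 17, 1498]);
translate([1317, 263, 103]) cube([81, 17, 1498]);
translate([1451, 263, 103]) cube([81, 17, 1498]);
translate([1585, 263, 103]) cube([81, 17, 1498]);
translate([1719, 263, 103]) cube([81, 17, 1498]);
translate([1853, 263, 103]) cube([81, 17, 1498]);
translate([1987, 263, 103]) cube([81, 17, 1498]);
translate([2121, 263, 103]) cube([81, 17, 1498]);


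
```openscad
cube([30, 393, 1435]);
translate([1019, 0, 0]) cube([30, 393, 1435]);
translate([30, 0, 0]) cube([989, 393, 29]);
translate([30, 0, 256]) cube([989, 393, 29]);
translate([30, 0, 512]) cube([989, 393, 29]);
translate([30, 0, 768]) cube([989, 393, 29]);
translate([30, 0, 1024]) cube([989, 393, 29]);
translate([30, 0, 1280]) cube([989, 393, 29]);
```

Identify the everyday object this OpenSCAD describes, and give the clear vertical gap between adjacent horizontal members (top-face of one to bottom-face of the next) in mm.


A bookshelf. The clear shelf gap is 227 mm.

Two tall side panels with 6 horizontal boards between them — a bookshelf. The first two shelf undersides are at z = 0 and z = 256; with shelf thickness 29, the clear gap is 256 − 0 − 29 = 227 mm.


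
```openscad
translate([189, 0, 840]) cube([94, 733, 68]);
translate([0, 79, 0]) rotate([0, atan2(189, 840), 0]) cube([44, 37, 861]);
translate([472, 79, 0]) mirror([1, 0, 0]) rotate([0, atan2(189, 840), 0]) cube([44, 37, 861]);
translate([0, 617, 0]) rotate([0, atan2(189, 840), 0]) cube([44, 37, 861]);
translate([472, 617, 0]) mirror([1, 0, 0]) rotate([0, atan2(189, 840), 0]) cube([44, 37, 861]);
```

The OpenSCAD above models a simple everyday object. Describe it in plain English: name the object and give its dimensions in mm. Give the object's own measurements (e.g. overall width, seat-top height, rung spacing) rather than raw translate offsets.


A sawhorse. A 94×733×68 mm beam (x, y, z) sits on two A-frame leg pairs. Each pair is two raked legs of 44×37 mm section (37 mm along y) splaying symmetrically in x. Each leg rises 840 mm vertically over 189 mm of horizontal reach and is 861 mm long along its own axis. Every leg's outer bottom edge rests on the floor and its outer top edge meets a bottom edge of the beam — the left legs (tilting toward +x) meet the beam's −x bottom edge, the right legs (their mirror images, tilting toward −x) meet its +x bottom edge — so the leg tops tuck under the beam, the beam's underside is 840 mm above the floor, and the feet are 472 mm apart outside-to-outside with the beam centred between them. The two leg pairs are set in 79 mm from either end of the beam.


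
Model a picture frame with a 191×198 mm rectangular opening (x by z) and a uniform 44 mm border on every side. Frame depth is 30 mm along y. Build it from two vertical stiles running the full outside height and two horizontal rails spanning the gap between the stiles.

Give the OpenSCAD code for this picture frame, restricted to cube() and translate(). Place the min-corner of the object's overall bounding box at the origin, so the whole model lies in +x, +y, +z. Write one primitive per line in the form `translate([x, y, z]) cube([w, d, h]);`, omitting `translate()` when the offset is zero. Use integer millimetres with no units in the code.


cube([44, 30, 286]);
translate([235, 0, 0]) cube([44, 30, 286]);
translate([44, 0, 0]) cube([191, 30, 44]);
translate([44, 0, 242]) cube([191, 30, 44]);


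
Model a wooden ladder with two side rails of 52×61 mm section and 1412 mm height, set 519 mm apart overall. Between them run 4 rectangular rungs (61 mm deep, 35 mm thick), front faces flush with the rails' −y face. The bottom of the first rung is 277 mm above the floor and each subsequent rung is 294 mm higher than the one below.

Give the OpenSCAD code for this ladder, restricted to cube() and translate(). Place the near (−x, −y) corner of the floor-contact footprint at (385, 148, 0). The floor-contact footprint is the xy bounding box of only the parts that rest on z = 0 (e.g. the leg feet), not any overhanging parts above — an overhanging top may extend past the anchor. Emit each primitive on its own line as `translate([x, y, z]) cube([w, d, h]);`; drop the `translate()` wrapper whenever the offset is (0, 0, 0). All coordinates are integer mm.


translate([385, 148, 0]) cube([52, 61, 1412]);
translate([852, 148, 0]) cube([52, 61, 1412]);
translate([437, 148, 277]) cube([415, 61, 35]);
translate([437, 148, 571]) cube([415, 61, 35]);
translate([437, 148, 865]) cube([415, 61, 35]);
translate([437, 148, 1159]) cube([415, 61, 35]);


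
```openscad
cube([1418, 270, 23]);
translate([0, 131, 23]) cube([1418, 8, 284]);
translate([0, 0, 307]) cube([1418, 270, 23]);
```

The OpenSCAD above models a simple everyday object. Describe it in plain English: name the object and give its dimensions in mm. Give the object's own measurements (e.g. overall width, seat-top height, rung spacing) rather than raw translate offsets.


An I-beam lying along x, 1418 mm long. Overall section height 330 mm. Two flanges 270 mm wide (y) and 23 mm thick, one on the floor and one at the top; a web 8 mm thick runs between them, centred on the flange width.


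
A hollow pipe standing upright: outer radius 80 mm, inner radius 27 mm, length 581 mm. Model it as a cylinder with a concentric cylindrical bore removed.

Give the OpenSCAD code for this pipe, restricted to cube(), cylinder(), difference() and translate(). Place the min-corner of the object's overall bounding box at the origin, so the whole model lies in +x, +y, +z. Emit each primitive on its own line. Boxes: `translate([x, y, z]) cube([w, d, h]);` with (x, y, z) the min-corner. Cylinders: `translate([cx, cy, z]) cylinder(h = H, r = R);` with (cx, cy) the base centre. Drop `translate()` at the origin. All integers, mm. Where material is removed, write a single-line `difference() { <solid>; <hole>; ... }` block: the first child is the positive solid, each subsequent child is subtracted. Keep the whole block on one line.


difference() { translate([80, 80, 0]) cylinder(h = 581, r = 80); translate([80, 80, 0]) cylinder(h = 581, r = 27); }


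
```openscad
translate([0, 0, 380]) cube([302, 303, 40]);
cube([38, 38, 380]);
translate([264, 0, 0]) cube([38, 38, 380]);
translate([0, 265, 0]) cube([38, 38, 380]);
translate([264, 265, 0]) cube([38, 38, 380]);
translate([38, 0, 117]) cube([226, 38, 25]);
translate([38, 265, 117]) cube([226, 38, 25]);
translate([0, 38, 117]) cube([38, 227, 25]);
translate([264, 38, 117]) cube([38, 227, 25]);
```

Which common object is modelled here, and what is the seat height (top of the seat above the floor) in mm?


A stool. The seat height is 420 mm.

A 302×303×40 slab at z = 380 on four corner posts — a stool. The seat top is 380 + 40 = 420 mm.


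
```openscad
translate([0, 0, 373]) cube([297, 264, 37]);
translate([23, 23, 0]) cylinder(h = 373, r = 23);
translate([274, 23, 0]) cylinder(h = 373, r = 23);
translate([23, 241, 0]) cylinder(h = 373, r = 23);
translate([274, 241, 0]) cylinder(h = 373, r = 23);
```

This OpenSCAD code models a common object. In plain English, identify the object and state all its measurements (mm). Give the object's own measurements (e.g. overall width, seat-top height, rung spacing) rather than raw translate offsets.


A simple wooden stool: a rectangular seat 297 mm (x) by 264 mm (y), 37 mm thick, top face at z = 410 mm, on four round legs, each 46 mm in diameter. The legs rest on z = 0, each leg's axis is inset half a diameter from the nearest pair of seat edges (so the leg's bounding box is flush with the corner).


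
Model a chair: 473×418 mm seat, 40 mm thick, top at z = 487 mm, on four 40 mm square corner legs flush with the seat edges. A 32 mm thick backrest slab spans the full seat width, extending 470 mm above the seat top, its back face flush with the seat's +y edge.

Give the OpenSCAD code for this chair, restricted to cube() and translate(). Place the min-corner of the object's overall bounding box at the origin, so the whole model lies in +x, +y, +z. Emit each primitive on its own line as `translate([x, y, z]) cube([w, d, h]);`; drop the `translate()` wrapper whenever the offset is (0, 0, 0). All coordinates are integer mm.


translate([0, 0, 447]) cube([473, 418, 40]);
cube([40, 40, 447]);
translate([433, 0, 0]) cube([40, 40, 447]);
translate([0, 378, 0]) cube([40, 40, 447]);
translate([433, 378, 0]) cube([40, 40, 447]);
translate([0, 386, 487]) cube([473, 32, 470]);


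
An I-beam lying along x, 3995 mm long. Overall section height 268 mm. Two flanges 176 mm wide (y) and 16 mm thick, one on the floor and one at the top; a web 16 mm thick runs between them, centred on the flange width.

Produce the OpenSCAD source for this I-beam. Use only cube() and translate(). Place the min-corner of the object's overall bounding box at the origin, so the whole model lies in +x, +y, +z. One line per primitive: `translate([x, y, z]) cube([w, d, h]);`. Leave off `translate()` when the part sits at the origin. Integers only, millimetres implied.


cube([3995, 176, 16]);
translate([0, 80, 16]) cube([3995, 16, 236]);
translate([0, 0, 252]) cube([3995, 176, 16]);


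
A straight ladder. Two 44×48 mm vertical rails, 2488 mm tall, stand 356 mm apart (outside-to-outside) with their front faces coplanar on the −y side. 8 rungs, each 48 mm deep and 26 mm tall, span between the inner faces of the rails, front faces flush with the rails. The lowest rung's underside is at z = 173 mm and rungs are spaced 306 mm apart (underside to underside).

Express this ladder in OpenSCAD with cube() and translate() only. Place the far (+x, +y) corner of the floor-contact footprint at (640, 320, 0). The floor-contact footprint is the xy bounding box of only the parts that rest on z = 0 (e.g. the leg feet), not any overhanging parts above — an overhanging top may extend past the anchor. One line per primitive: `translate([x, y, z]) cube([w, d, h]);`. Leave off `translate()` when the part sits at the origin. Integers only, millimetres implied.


translate([284, 272, 0]) cube([44, 48, 2488]);
translate([596, 272, 0]) cube([44, 48, 2488]);
translate([328, 272, 173]) cube([268, 48, 26]);
translate([328, 272, 479]) cube([268, 48, 26]);
translate([328, 272, 785]) cube([268, 48, 26]);
translate([328, 272, 1091]) cube([268, 48, 26]);
translate([328, 272, 1397]) cube([268, 48, 26]);
translate([328, 272, 1703]) cube([268, 48, 26]);
translate([328, 272, 2009]) cube([268, 48, 26]);
translate([328, 272, 2315]) cube([268, 48, 26]);


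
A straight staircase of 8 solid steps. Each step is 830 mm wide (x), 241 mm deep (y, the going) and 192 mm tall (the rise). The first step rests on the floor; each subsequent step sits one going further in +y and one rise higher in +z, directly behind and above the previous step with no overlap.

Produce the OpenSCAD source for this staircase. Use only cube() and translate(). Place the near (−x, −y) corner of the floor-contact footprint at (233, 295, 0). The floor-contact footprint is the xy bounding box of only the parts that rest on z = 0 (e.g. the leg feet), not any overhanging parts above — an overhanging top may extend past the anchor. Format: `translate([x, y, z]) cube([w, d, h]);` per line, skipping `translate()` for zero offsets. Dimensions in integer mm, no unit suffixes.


translate([233, 295, 0]) cube([830, 241, 192]);
translate([233, 536, 192]) cube([830, 241, 192]);
translate([233, 777, 384]) cube([830, 241, 192]);
translate([233, 1018, 576]) cube([830, 241, 192]);
translate([233, 1259, 768]) cube([830, 241, 192]);
translate([233, 1500, 960]) cube([830, 241, 192]);
translate([233, 1741, 1152]) cube([830, 241, 192]);
translate([233, 1982, 1344]) cube([830, 241, 192]);


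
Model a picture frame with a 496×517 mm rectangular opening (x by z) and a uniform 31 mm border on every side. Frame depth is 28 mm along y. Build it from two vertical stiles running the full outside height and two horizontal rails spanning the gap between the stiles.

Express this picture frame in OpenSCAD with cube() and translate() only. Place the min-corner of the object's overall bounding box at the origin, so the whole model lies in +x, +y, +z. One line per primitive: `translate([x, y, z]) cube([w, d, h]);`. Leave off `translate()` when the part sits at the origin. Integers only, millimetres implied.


cube([31, 28, 579]);
translate([527, 0, 0]) cube([31, 28, 579]);
translate([31, 0, 0]) cube([496, 28, 31]);
translate([31, 0, 548]) cube([496, 28, 31]);


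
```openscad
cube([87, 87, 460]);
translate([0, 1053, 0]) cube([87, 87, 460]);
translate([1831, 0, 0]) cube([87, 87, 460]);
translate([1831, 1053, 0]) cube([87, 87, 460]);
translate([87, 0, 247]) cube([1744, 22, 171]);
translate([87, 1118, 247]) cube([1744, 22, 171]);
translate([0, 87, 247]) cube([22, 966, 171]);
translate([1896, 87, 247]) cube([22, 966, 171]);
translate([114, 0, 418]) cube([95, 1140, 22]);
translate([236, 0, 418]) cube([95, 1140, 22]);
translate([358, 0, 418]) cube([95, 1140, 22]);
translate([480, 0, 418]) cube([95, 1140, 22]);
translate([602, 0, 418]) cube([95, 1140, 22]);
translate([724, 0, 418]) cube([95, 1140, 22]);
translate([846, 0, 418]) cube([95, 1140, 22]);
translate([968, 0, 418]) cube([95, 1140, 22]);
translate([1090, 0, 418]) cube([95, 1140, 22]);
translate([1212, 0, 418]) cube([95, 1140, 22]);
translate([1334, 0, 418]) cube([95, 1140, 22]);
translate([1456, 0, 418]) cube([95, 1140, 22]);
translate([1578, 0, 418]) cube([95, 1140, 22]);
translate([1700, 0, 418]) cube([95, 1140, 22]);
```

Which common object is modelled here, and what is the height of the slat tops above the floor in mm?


A bed frame. The slat-top height is 440 mm.

Four posts, four rails, and a row of slats — a bed frame. Slats sit on the rails at z = 247 + 171 = 418; with slat thickness 22, the top is 440 mm.


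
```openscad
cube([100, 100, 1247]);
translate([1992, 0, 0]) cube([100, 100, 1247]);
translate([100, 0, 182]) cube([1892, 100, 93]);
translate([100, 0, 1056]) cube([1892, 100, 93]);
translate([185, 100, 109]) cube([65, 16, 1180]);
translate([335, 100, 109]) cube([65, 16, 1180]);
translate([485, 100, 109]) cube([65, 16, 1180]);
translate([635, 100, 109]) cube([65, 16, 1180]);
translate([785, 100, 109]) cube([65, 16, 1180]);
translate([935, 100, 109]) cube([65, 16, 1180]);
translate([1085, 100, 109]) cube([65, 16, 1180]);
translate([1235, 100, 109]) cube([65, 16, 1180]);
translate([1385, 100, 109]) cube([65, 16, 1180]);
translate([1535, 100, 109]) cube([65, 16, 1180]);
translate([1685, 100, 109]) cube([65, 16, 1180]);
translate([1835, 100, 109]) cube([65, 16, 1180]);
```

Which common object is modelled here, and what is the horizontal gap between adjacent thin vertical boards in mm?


A fence section. The picket gap is 85 mm.

Two posts, two rails, 12 pickets — a fence section. Span 1892 mm holds 12 pickets of 65 mm with 13 equal gaps: ⌊(1892 − 12·65) / 13⌋ = 85 mm.


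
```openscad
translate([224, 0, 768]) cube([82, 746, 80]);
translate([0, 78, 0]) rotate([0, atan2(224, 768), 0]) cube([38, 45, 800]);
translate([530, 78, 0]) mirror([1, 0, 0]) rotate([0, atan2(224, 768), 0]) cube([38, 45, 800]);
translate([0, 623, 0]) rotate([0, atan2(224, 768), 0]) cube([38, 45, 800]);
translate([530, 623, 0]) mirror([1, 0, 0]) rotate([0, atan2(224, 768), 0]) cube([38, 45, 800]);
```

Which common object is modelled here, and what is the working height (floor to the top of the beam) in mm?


A sawhorse. The overall height is 848 mm.

A beam across two mirrored pairs of raked legs — a sawhorse. The beam's underside is at z = 768 (matching the legs' vertical rise in atan2(224, 768)) and the beam is 80 mm tall, so its top is at 768 + 80 = 848 mm. The raked legs top out at the beam's underside, so that is the highest point.


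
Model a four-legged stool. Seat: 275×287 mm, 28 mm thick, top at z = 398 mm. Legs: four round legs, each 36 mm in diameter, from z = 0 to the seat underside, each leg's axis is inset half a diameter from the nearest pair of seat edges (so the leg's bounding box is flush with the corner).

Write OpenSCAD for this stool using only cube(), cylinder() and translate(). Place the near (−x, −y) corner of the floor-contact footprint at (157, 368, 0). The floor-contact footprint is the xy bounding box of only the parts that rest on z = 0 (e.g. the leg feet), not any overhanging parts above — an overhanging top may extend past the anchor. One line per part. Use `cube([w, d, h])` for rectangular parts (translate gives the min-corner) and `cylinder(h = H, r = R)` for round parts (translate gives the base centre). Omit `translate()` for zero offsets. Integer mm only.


translate([157, 368, 370]) cube([275, 287, 28]);
translate([175, 386, 0]) cylinder(h = 370, r = 18);
translate([414, 386, 0]) cylinder(h = 370, r = 18);
translate([175, 637, 0]) cylinder(h = 370, r = 18);
translate([414, 637, 0]) cylinder(h = 370, r = 18);


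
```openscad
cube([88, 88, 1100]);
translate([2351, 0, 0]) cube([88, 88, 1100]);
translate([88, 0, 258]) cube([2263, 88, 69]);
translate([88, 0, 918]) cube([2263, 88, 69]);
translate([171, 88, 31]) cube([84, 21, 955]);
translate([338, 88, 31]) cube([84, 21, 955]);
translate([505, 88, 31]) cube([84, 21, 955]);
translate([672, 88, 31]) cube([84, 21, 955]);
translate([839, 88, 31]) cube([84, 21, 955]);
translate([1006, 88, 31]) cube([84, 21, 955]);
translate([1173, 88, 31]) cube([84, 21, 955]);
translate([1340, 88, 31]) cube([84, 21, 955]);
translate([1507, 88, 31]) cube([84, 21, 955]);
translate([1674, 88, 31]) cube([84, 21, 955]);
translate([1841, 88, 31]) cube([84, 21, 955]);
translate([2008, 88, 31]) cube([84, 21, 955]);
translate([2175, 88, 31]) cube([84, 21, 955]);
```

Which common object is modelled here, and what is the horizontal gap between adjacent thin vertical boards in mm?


A fence section. The picket gap is 83 mm.

Two posts, two rails, 13 pickets — a fence section. Span 2263 mm holds 13 pickets of 84 mm with 14 equal gaps: ⌊(2263 − 13·84) / 14⌋ = 83 mm.


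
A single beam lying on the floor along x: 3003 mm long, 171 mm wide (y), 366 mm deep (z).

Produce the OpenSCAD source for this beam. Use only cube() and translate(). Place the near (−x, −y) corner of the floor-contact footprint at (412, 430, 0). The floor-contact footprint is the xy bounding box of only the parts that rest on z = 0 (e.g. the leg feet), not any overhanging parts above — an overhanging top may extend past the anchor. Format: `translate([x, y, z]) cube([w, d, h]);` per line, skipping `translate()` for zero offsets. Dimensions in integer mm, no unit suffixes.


translate([412, 430, 0]) cube([3003, 171, 366]);


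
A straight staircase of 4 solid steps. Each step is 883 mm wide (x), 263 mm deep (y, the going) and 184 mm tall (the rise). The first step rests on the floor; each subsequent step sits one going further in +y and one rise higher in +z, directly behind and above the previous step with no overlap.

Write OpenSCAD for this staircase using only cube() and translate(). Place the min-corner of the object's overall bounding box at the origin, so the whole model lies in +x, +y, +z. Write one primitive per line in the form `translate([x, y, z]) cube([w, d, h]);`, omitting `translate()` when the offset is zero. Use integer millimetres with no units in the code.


cube([883, 263, 184]);
translate([0, 263, 184]) cube([883, 263, 184]);
translate([0, 526, 368]) cube([883, 263, 184]);
translate([0, 789, 552]) cube([883, 263, 184]);


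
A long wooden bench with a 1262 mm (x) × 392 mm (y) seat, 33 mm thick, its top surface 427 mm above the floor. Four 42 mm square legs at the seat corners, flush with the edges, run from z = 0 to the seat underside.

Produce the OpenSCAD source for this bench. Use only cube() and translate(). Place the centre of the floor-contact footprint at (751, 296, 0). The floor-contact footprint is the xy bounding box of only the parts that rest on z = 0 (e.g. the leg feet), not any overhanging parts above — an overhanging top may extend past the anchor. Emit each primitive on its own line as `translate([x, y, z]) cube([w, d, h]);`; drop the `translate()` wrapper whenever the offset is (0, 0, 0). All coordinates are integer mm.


// leg_h = 427 − 33 = 394
translate([120, 100, 394]) cube([1262, 392, 33]);
translate([120, 100, 0]) cube([42, 42, 394]);
translate([120, 450, 0]) cube([42, 42, 394]);
translate([1340, 100, 0]) cube([42, 42, 394]);
translate([1340, 450, 0]) cube([42, 42, 394]);


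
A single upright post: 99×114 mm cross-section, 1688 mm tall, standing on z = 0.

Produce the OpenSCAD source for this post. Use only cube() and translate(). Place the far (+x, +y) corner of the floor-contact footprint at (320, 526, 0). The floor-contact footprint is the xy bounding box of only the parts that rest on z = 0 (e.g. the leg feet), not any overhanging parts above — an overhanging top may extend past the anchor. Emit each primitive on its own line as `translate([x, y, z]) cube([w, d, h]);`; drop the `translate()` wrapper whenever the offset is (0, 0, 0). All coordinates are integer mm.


translate([221, 412, 0]) cube([99, 114, 1688]);


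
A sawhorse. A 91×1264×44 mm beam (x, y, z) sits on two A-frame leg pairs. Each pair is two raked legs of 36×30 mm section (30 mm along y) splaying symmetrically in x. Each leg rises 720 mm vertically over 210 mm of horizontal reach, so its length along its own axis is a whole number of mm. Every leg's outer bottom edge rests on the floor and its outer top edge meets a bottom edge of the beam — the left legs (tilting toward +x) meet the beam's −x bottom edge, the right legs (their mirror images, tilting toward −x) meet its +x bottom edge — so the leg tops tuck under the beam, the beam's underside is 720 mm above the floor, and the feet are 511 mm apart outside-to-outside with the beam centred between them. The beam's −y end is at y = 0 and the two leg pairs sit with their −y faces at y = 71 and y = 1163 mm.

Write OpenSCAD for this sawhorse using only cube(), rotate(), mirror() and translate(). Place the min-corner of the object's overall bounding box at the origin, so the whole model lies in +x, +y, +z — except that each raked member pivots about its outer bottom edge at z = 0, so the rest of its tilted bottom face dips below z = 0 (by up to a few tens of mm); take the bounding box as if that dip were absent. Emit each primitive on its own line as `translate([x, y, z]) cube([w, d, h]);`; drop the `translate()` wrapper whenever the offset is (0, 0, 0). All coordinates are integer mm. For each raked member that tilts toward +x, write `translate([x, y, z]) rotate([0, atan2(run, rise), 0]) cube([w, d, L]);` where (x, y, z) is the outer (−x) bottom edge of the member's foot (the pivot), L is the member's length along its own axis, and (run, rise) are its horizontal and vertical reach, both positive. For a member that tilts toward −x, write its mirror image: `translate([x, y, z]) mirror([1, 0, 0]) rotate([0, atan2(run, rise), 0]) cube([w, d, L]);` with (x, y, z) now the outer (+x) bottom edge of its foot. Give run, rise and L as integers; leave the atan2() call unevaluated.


// leg length = √(210² + 720²) = 750
// right-leg outer foot x = 2·210 + 91 = 511
// beam min-corner = (210, 0, 720)
translate([210, 0, 720]) cube([91, 1264, 44]);
translate([0, 71, 0]) rotate([0, atan2(210, 720), 0]) cube([36, 30, 750]);
translate([511, 71, 0]) mirror([1, 0, 0]) rotate([0, atan2(210, 720), 0]) cube([36, 30, 750]);
translate([0, 1163, 0]) rotate([0, atan2(210, 720), 0]) cube([36, 30, 750]);
translate([511, 1163, 0]) mirror([1, 0, 0]) rotate([0, atan2(210, 720), 0]) cube([36, 30, 750]);


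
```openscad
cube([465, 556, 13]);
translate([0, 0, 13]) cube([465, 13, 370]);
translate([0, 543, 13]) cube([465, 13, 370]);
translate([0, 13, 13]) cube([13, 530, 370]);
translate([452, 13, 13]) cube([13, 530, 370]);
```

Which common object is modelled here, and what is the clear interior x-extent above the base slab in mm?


An open box. The internal width is 439 mm.

A 465×556 base slab with four walls standing on it — an open box. The base is 465 mm wide and the walls are 13 mm thick, so the internal width is 465 − 2 × 13 = 439 mm.


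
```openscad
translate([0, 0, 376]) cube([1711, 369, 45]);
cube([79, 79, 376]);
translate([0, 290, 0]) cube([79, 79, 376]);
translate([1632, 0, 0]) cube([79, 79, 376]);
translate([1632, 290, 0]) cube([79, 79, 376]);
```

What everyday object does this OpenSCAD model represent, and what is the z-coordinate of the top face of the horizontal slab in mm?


A bench. The seat-top height is 421 mm.

A long slab on four corner posts — a bench. The slab sits at z = 376 with thickness 45, so the top is 376 + 45 = 421 mm.


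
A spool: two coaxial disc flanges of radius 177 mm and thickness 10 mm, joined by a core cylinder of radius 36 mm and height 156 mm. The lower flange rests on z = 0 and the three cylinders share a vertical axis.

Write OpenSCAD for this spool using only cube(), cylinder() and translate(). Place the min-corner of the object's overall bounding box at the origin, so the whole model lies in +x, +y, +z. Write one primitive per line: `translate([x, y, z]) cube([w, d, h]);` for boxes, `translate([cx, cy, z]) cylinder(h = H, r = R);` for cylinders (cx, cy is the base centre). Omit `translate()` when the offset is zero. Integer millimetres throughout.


translate([177, 177, 0]) cylinder(h = 10, r = 177);
translate([177, 177, 10]) cylinder(h = 156, r = 36);
translate([177, 177, 166]) cylinder(h = 10, r = 177);


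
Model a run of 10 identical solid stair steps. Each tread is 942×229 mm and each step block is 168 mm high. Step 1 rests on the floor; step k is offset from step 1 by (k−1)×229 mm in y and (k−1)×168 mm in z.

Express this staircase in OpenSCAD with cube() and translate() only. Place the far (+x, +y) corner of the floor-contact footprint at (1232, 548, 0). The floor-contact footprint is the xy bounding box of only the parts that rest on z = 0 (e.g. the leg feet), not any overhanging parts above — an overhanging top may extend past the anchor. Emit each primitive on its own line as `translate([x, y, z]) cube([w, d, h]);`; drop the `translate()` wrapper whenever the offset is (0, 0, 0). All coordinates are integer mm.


translate([290, 319, 0]) cube([942, 229, 168]);
translate([290, 548, 168]) cube([942, 229, 168]);
translate([290, 777, 336]) cube([942, 229, 168]);
translate([290, 1006, 504]) cube([942, 229, 168]);
translate([290, 1235, 672]) cube([942, 229, 168]);
translate([290, 1464, 840]) cube([942, 229, 168]);
translate([290, 1693, 1008]) cube([942, 229, 168]);
translate([290, 1922, 1176]) cube([942, 229, 168]);
translate([290, 2151, 1344]) cube([942, 229, 168]);
translate([290, 2380, 1512]) cube([942, 229, 168]);


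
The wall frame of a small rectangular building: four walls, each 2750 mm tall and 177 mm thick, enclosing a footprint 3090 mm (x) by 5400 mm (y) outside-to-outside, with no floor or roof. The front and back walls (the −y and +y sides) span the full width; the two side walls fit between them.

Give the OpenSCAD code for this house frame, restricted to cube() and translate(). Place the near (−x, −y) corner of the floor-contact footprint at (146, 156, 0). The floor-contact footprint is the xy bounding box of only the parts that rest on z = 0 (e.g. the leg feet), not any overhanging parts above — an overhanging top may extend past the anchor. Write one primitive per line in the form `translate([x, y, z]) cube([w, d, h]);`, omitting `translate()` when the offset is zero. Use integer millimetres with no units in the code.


translate([146, 156, 0]) cube([3090, 177, 2750]);
translate([146, 5379, 0]) cube([3090, 177, 2750]);
translate([146, 333, 0]) cube([177, 5046, 2750]);
translate([3059, 333, 0]) cube([177, 5046, 2750]);


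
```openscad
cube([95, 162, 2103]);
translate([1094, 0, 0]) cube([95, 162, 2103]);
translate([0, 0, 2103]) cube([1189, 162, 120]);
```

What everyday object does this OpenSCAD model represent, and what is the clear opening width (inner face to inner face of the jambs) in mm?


A door frame. The clear opening width is 999 mm.

Two 2103 mm tall posts with a header on top — a door frame. The left jamb is 95 mm wide at x = 0; the right jamb starts at x = 1094. The clear opening is 1094 − 95 = 999 mm.


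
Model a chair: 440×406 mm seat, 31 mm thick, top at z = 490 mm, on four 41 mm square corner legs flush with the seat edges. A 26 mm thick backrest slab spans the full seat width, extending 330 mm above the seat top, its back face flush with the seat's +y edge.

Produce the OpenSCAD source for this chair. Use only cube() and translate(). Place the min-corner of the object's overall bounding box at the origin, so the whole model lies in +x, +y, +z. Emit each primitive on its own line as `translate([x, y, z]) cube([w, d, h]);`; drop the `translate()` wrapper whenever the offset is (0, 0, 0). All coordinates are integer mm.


translate([0, 0, 459]) cube([440, 406, 31]);
cube([41, 41, 459]);
translate([399, 0, 0]) cube([41, 41, 459]);
translate([0, 365, 0]) cube([41, 41, 459]);
translate([399, 365, 0]) cube([41, 41, 459]);
translate([0, 380, 490]) cube([440, 26, 330]);


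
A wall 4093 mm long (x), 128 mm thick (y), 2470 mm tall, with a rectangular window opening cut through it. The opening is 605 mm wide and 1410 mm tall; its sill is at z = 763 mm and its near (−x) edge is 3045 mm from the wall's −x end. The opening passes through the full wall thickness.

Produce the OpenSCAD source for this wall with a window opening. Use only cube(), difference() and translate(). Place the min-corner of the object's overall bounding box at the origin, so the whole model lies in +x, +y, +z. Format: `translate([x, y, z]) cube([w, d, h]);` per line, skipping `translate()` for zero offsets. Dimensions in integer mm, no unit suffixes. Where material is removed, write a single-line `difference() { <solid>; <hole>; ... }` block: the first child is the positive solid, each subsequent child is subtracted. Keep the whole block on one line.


difference() { cube([4093, 128, 2470]); translate([3045, 0, 763]) cube([605, 128, 1410]); }


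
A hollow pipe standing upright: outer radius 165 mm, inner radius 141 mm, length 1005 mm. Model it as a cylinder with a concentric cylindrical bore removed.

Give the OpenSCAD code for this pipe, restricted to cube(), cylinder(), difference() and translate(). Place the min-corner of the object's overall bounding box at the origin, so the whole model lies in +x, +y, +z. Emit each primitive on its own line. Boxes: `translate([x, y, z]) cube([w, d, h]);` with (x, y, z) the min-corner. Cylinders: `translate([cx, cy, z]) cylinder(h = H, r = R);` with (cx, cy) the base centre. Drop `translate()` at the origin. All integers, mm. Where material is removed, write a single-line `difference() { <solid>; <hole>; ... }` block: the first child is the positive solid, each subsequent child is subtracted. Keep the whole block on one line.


difference() { translate([165, 165, 0]) cylinder(h = 1005, r = 165); translate([165, 165, 0]) cylinder(h = 1005, r = 141); }


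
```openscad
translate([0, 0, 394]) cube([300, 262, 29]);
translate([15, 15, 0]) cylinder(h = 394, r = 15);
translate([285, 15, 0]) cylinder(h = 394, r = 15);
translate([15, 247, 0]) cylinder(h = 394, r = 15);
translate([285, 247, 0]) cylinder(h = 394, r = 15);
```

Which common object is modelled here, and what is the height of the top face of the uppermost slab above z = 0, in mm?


A stool. The seat height is 423 mm.

A 300×262×29 slab at z = 394 on four corner cylinders — a stool. The seat top is 394 + 29 = 423 mm.


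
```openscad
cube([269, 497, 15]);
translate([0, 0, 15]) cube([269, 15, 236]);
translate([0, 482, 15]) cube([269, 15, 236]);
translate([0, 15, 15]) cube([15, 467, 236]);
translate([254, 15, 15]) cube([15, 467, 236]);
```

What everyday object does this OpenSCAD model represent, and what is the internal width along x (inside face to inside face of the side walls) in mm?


An open box. The internal width is 239 mm.

A 269×497 base slab with four walls standing on it — an open box. The base is 269 mm wide and the walls are 15 mm thick, so the internal width is 269 − 2 × 15 = 239 mm.


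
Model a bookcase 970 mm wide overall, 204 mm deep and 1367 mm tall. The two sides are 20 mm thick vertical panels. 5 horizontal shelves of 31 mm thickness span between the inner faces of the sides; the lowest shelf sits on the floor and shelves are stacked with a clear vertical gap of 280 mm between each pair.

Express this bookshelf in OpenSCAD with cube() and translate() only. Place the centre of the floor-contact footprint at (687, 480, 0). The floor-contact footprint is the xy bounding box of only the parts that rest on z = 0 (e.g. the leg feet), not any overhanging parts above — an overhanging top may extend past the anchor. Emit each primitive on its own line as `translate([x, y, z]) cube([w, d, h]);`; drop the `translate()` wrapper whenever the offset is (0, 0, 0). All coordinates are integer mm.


translate([202, 378, 0]) cube([20, 204, 1367]);
translate([1152, 378, 0]) cube([20, 204, 1367]);
translate([222, 378, 0]) cube([930, 204, 31]);
translate([222, 378, 311]) cube([930, 204, 31]);
translate([222, 378, 622]) cube([930, 204, 31]);
translate([222, 378, 933]) cube([930, 204, 31]);
translate([222, 378, 1244]) cube([930, 204, 31]);


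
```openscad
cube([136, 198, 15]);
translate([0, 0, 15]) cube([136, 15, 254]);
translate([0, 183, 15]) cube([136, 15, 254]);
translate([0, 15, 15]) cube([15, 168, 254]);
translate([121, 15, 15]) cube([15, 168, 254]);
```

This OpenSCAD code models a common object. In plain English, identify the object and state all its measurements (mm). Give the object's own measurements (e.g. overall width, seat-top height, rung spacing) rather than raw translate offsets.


An open-topped rectangular box: outside dimensions 136×198×269 mm, with a uniform wall and base thickness of 15 mm. The base is a full 136×198 slab on the floor; four walls sit on top of the base. The front and back walls (the −y and +y sides) span the full width; the two side walls fit between them.


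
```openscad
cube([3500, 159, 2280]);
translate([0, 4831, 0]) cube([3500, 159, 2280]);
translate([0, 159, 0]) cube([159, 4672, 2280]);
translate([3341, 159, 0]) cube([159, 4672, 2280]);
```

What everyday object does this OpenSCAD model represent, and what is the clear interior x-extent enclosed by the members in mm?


A house (or room) frame. The interior width is 3182 mm.

Four 2280 mm walls enclosing a rectangle with no floor or roof — a room or house frame. Outside width is 3500 mm and wall thickness is 159 mm, so the interior width is 3500 − 2 × 159 = 3182 mm.


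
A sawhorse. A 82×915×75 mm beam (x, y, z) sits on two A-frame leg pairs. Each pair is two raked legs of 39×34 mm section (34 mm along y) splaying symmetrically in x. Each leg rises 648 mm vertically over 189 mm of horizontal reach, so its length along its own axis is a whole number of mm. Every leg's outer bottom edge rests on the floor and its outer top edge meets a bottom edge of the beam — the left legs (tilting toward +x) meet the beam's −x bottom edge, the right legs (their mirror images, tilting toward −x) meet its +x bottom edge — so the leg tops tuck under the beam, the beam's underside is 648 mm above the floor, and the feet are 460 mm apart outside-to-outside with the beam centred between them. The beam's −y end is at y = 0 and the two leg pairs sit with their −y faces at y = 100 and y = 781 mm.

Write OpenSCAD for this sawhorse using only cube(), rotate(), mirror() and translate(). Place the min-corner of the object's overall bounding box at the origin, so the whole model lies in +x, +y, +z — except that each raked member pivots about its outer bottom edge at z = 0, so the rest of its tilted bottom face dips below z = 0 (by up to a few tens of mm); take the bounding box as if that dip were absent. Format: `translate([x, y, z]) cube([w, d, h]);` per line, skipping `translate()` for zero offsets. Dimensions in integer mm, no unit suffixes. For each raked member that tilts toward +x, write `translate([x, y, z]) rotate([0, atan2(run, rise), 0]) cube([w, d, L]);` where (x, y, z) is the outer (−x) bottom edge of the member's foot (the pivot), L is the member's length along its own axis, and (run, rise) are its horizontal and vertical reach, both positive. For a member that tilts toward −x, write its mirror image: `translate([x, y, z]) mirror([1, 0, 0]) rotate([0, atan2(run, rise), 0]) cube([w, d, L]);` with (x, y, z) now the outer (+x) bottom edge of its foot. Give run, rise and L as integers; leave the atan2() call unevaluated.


// leg length = √(189² + 648²) = 675
// right-leg outer foot x = 2·189 + 82 = 460
// beam min-corner = (189, 0, 648)
translate([189, 0, 648]) cube([82, 915, 75]);
translate([0, 100, 0]) rotate([0, atan2(189, 648), 0]) cube([39, 34, 675]);
translate([460, 100, 0]) mirror([1, 0, 0]) rotate([0, atan2(189, 648), 0]) cube([39, 34, 675]);
translate([0, 781, 0]) rotate([0, atan2(189, 648), 0]) cube([39, 34, 675]);
translate([460, 781, 0]) mirror([1, 0, 0]) rotate([0, atan2(189, 648), 0]) cube([39, 34, 675]);


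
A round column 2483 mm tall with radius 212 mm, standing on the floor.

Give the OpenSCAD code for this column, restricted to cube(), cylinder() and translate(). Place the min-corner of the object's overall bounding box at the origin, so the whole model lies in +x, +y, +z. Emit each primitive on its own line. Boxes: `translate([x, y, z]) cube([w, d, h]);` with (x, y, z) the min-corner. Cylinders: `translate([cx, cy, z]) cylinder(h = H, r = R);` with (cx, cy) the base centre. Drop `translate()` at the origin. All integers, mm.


translate([212, 212, 0]) cylinder(h = 2483, r = 212);


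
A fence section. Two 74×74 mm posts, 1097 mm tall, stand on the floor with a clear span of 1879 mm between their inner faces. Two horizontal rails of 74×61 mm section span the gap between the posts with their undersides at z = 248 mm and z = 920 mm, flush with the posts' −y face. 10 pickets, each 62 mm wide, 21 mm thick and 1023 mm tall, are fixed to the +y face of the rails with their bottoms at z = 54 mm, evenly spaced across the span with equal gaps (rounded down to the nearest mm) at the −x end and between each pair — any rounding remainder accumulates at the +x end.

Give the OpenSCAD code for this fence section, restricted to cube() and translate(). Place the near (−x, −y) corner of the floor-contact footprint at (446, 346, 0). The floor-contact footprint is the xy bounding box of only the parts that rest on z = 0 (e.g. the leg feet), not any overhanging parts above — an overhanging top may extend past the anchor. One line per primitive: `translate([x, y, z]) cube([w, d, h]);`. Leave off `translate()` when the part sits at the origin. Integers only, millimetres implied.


translate([446, 346, 0]) cube([74, 74, 1097]);
translate([2399, 346, 0]) cube([74, 74, 1097]);
translate([520, 346, 248]) cube([1879, 74, 61]);
translate([520, 346, 920]) cube([1879, 74, 61]);
translate([634, 420, 54]) cube([62, 21, 1023]);
translate([810, 420, 54]) cube([62, 21, 1023]);
translate([986, 420, 54]) cube([62, 21, 1023]);
translate([1162, 420, 54]) cube([62, 21, 1023]);
translate([1338, 420, 54]) cube([62, 21, 1023]);
translate([1514, 420, 54]) cube([62, 21, 1023]);
translate([1690, 420, 54]) cube([62, 21, 1023]);
translate([1866, 420, 54]) cube([62, 21, 1023]);
translate([2042, 420, 54]) cube([62, 21, 1023]);
translate([2218, 420, 54]) cube([62, 21, 1023]);
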